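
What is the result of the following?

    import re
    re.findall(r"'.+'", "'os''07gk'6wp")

Matches: at [0:10] → "'os''07gk'".
Since nothing is captured, `findall` lists the 1 matched substring directly.

["'os''07gk'"]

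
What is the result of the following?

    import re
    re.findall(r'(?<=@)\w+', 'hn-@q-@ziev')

Because the assertion is zero-width, the text it checks is not consumed and won't appear in the result.
Since nothing is captured, `findall` lists the 2 matched substrings directly.

['q', 'ziev']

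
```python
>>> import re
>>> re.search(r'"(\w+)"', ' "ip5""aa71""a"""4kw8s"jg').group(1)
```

Unlike `match`, `search` isn't anchored — it looks for the pattern anywhere in the string.
The match spans [1:6] → '"ip5"'.
Captured: group 1 = 'ip5'.

'ip5'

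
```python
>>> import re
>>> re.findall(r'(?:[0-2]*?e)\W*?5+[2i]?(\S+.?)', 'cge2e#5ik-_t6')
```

Pattern: zero or more of a character in [0-2] (lazy), then a literal 'e' (non-capturing group); then zero or more of a non-word character (lazy), then one or more of a literal '5', then optionally one of [2i]; then one or more of a non-whitespace character, then optionally any character (captured).
One capturing group, so `findall` returns just the captured substring from the one match — 1 in all.

['k-_t6']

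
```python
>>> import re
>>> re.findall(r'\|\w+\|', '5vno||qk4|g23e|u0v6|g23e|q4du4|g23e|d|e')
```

Matches: at [5:10] → '|qk4|'; at [14:20] → '|u0v6|'; at [24:31] → '|q4du4|'; at [35:38] → '|d|'.
With no groups in the pattern, `findall` gives back each whole match — 4 here.

['|qk4|', '|u0v6|', '|q4du4|', '|d|']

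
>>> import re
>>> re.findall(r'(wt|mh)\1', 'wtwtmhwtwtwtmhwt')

A backreference is literal: `\1` must see the identical characters the first group matched.
Walking the string: at [0:4] match 'wtwt', group 1 = 'wt'; at [6:10] match 'wtwt', group 1 = 'wt'.
With a single group, `findall` returns only what that group captured — 2 items.

['wt', 'wt']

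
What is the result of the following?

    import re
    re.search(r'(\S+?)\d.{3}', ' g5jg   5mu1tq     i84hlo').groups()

('g',)

The match spans [1:6] → 'g5jg '.
Captured: group 1 = 'g'.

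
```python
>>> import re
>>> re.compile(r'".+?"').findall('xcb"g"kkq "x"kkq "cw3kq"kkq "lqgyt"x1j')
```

['"g"', '"x"', '"cw3kq"', '"lqgyt"']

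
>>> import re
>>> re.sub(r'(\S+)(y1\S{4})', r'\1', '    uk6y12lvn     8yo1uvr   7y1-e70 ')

'    uk6     8yo1uvr   7 '

The pattern matches one or more of a non-whitespace character (captured); then the literal 'y1', then exactly 4 of a non-whitespace character (captured).
Each match is replaced using the text its own group 1 captured.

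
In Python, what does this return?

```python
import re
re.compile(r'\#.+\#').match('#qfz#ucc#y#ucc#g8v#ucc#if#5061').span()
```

(0, 26)

`re.match` won't scan ahead — the pattern has to work from the very first character.
The match spans [0:26] → '#qfz#ucc#y#ucc#g8v#ucc#if#'.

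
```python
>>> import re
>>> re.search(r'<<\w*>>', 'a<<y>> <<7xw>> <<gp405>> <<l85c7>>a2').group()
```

The match spans [1:6] → '<<y>>'.

'<<y>>'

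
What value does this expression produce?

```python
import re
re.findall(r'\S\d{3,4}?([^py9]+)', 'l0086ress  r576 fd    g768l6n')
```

A non-greedy quantifier consumes as few characters as it can — just enough that the remainder of the pattern still matches from where it stops; whatever follows it matches normally.
With a single group, `findall` returns only what that group captured — 1 item.

['6ress  r576 fd    g768l6n']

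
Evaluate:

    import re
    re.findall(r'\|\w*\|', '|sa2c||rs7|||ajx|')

['|sa2c|', '|rs7|', '||']

No capturing groups, so `findall` returns the 3 full match strings.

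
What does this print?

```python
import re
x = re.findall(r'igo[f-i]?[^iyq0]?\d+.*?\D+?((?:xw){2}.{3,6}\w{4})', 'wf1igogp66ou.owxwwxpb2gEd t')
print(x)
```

[]

With a single group, `findall` returns only what that group captured — 0 items.
Nothing in the string satisfies the pattern, so the list is empty.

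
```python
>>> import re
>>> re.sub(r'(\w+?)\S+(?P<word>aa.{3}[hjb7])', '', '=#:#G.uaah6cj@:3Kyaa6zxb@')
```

The pattern matches one or more of a word character (lazy) (captured); then one or more of a non-whitespace character; then the literal 'aa', then exactly 3 of any character, then one of [hjb7] (captured as 'word').
Matches: at [4:24] → 'G.uaah6cj@:3Kyaa6zxb'.
Each match is replaced by ''.

'=#:#@'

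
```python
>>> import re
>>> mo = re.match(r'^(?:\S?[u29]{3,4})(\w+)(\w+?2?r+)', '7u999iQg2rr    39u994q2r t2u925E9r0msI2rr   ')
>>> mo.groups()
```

The match spans [0:11] → '7u999iQg2rr'.
Captured: group 1 = 'iQg2', group 2 = 'rr'.

('iQg2', 'rr')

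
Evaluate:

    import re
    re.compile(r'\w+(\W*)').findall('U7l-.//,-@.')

This matches one or more of a word character; then zero or more of a non-word character (captured).
`findall` collects group 1 from the one match (1 total).

['-.//,-@.']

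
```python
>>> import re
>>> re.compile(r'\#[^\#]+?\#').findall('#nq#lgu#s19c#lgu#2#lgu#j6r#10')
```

Since nothing is captured, `findall` lists the 4 matched substrings directly.

['#nq#', '#s19c#', '#2#', '#j6r#']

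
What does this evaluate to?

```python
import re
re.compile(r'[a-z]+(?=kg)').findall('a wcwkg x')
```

['wcw']

The positive lookaround only admits positions where the adjacent text matches; those characters stay outside the span.
Since nothing is captured, `findall` lists the 1 matched substring directly.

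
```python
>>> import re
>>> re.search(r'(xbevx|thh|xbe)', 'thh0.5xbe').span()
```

`re.search` scans for the first position where the pattern succeeds.
The match spans [0:3] → 'thh'.
Captured: group 1 = 'thh'.

(0, 3)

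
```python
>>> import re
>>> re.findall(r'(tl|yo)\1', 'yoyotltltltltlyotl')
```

['yo', 'tl', 'tl']

`\1` has to match the exact text group 1 already captured.
Scanning left to right: at [0:4] match 'yoyo', group 1 = 'yo'; at [4:8] match 'tltl', group 1 = 'tl'; at [8:12] match 'tltl', group 1 = 'tl'.
One capturing group, so `findall` returns just the captured substring from each match — 3 in all.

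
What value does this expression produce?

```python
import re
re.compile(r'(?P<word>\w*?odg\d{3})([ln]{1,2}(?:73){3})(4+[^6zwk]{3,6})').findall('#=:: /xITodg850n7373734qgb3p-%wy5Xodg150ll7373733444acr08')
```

[('xITodg850', 'n737373', '4qgb3p-')]

Pattern: zero or more of a word character (lazy), then the literal 'odg', then exactly 3 of a digit (captured as 'word'); then 1 to 2 of one of [ln], then the literal '73' repeated 3 times (captured); then one or more of the literal '4', then 3 to 6 of any character except [6zwk] (captured).
3 groups means the one result is a tuple of 3 captured strings — 1 here.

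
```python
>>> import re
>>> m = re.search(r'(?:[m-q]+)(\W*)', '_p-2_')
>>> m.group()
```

Pattern: one or more of a character in [m-q] (non-capturing group); then zero or more of a non-word character (captured).
Unlike `match`, `search` isn't anchored — it looks for the pattern anywhere in the string.
The match spans [1:3] → 'p-'.
Captured: group 1 = '-'.

'p-'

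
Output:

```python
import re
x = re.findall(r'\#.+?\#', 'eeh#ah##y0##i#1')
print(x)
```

['#ah#', '#y0#', '#i#']

The `?` after the quantifier makes it lazy — it takes as little as possible before letting the rest of the pattern try.
With no groups in the pattern, `findall` gives back each whole match — 3 here.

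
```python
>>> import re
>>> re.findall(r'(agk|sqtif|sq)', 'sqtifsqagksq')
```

['sqtif', 'sq', 'agk', 'sq']

Alternation tries branches left to right and keeps the first one that lets the overall match succeed at that position.
Matches: at [0:5] match 'sqtif', group 1 = 'sqtif'; at [5:7] match 'sq', group 1 = 'sq'; at [7:10] match 'agk', group 1 = 'agk'; at [10:12] match 'sq', group 1 = 'sq'.
`findall` collects group 1 from each match (4 total).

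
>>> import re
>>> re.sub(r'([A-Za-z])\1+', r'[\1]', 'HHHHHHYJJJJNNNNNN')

'[H]Y[J][N]'

After group 1 captures some text, `\1` only succeeds where that same text appears again.
Matches: at [0:6] → 'HHHHHH'; at [7:11] → 'JJJJ'; at [11:17] → 'NNNNNN'.
`\1` in the replacement pulls in group 1's text for each match.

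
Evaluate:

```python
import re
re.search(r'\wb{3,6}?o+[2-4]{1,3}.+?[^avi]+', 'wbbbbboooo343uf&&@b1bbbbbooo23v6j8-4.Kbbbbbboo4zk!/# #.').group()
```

'wbbbbboooo343uf&&@b1bbbbbooo23'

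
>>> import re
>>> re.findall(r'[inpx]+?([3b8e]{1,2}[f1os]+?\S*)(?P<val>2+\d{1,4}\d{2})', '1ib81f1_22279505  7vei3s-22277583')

Pattern: one or more of one of [inpx] (lazy); then 1 to 2 of one of [3b8e], then one or more of one of [f1os] (lazy), then zero or more of a non-whitespace character (captured); then one or more of a literal '2', then 1 to 4 of a digit, then exactly 2 of a digit (captured as 'val').
2 groups means each result is a tuple of 2 captured strings — 2 here.

[('b81f1_22', '279505'), ('3s-22', '277583')]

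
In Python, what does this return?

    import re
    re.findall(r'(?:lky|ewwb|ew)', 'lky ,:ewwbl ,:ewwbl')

['lky', 'ewwb', 'ewwb']

Branches in `(...|...)` are attempted left-to-right; the first branch that allows the whole pattern to succeed is taken.
Walking the string: at [0:3] → 'lky'; at [6:10] → 'ewwb'; at [14:18] → 'ewwb'.
`findall` yields the raw match text (3 of them) because the pattern has no groups.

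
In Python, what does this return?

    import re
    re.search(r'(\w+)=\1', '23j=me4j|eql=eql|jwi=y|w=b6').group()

'eql=eql'

`\1` has to match the exact text group 1 already captured.
The match spans [9:16] → 'eql=eql'.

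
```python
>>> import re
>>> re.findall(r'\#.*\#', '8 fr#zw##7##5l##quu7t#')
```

['#zw##7##5l##quu7t#']

Matches: at [4:22] → '#zw##7##5l##quu7t#'.
No capturing groups, so `findall` returns the 1 full match string.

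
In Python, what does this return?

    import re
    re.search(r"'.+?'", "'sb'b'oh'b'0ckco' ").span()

(0, 4)

A `+?`/`*?`/`{m,n}?` starts at its minimum and grows only as far as needed for what follows to match.
`search` walks the string left to right and returns the first match it finds.
The match spans [0:4] → "'sb'".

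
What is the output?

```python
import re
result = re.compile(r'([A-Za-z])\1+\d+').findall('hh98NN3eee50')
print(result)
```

The backreference `\1` re-matches whatever the first group consumed, character for character.
`findall` collects group 1 from each match (3 total).

['h', 'N', 'e']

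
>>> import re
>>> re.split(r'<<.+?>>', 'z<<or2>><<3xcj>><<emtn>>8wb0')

['z', '', '', '8wb0']

The `?` after the quantifier makes it lazy — it takes as little as possible before letting the rest of the pattern try.
Matches to split on: at [1:8] → '<<or2>>'; at [8:16] → '<<3xcj>>'; at [16:24] → '<<emtn>>'.
`split` removes every match and returns the 4 fragments in between.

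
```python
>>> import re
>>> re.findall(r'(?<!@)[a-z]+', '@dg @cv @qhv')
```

['g', 'v', 'hv']

The negative lookahead/lookbehind blocks any match where the forbidden context is present.
Scanning left to right: at [2:3] → 'g'; at [6:7] → 'v'; at [10:12] → 'hv'.
No capturing groups, so `findall` returns the 3 full match strings.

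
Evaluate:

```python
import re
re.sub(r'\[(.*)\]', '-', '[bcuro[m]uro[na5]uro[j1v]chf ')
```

'-chf '

Each match is replaced by '-'.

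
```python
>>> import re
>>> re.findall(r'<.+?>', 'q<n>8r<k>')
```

Matches: at [1:4] → '<n>'; at [6:9] → '<k>'.
With no groups in the pattern, `findall` gives back each whole match — 2 here.

['<n>', '<k>']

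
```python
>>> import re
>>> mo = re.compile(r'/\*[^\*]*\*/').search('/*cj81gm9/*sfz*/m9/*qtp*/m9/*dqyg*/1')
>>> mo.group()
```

The match spans [9:16] → '/*sfz*/'.

'/*sfz*/'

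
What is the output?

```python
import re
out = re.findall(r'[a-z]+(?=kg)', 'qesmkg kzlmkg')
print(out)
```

['qesm', 'kzlm']

The lookaround is zero-width — it requires the adjacent text to match without consuming it, so the asserted text isn't part of the match.
Matches: at [0:4] → 'qesm'; at [7:11] → 'kzlm'.
No capturing groups, so `findall` returns the 2 full match strings.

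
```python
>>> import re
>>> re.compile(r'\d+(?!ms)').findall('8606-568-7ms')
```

Because the assertion is negative and zero-width, positions next to the forbidden text are skipped.
Walking the string: at [0:4] → '8606'; at [5:8] → '568'.
No capturing groups, so `findall` returns the 2 full match strings.

['8606', '568']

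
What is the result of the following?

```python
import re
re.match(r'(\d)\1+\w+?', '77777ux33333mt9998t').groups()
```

('7',)

A backreference is literal: `\1` must see the identical characters the first group matched.
`re.match` only tries the pattern at the start of the string.
The match spans [0:6] → '77777u'.
Captured: group 1 = '7'.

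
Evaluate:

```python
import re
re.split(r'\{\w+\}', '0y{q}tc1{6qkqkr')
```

['0y', 'tc1{6qkqkr']

Matches to split on: at [2:5] → '{q}'.
`split` removes every match and returns the 2 fragments in between.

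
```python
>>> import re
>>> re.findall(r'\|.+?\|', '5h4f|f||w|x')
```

['|f|', '|w|']

Scanning left to right: at [4:7] → '|f|'; at [7:10] → '|w|'.
`findall` yields the raw match text (2 of them) because the pattern has no groups.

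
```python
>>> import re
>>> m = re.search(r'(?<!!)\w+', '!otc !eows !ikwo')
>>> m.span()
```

(2, 4)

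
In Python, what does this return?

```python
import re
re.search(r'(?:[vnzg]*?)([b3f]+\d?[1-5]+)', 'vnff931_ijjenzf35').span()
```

(0, 7)

The pattern matches zero or more of one of [vnzg] (lazy) (non-capturing group); then one or more of one of [b3f], then optionally a digit, then one or more of a character in [1-5] (captured).
`search` walks the string left to right and returns the first match it finds.
The match spans [0:7] → 'vnff931'.
Captured: group 1 = 'ff931'.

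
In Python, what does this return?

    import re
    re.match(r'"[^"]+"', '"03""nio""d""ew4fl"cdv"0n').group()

'"03"'

`re.match` won't scan ahead — the pattern has to work from the very first character.
The match spans [0:4] → '"03"'.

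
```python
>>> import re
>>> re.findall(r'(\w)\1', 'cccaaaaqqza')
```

`\1` has to match the exact text group 1 already captured.
Walking the string: at [0:2] match 'cc', group 1 = 'c'; at [3:5] match 'aa', group 1 = 'a'; at [5:7] match 'aa', group 1 = 'a'; at [7:9] match 'qq', group 1 = 'q'.
Because there's exactly one group, `findall` drops the full match and keeps group 1 from each hit.

['c', 'a', 'a', 'q']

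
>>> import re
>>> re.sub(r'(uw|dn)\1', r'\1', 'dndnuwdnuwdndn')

'dnuwdnuwdn'

The backreference `\1` re-matches whatever the first group consumed, character for character.
The replacement refers to a captured group, so each match is rewritten using its own captured text.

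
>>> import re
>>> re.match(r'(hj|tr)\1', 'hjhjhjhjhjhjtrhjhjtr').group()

'hjhj'

With `match`, the pattern is implicitly anchored at the beginning.
The match spans [0:4] → 'hjhj'.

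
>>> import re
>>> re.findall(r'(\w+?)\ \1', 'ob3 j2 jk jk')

['jk']

`\1` is not a pattern — it's the concrete string captured by group 1, re-applied verbatim.
With a single group, `findall` returns only what that group captured — 1 item.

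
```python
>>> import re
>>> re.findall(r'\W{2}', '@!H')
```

['@!']

No capturing groups, so `findall` returns the 1 full match string.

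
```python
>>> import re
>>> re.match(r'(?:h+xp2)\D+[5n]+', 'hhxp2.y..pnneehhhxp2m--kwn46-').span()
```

(0, 12)

With `match`, the pattern is implicitly anchored at the beginning.
The match spans [0:12] → 'hhxp2.y..pnn'.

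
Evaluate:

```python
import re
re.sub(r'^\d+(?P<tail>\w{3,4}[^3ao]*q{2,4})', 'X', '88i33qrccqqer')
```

Every occurrence is swapped for 'X'.

'Xer'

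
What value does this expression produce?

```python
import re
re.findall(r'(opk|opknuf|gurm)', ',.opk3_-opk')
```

['opk', 'opk']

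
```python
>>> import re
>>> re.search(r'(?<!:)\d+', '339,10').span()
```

(0, 3)

The negative lookaround is zero-width — it rules out positions where the adjacent text would match, without consuming anything.
The match spans [0:3] → '339'.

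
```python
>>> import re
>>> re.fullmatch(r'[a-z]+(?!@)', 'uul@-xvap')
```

`re.fullmatch` requires the pattern to consume the entire string.
Here the string isn't matched end-to-end, so the call returns None.

None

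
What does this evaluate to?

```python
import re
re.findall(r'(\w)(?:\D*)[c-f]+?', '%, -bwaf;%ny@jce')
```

['b']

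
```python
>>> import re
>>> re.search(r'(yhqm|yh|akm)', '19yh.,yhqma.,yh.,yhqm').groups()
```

The match spans [2:4] → 'yh'.
Captured: group 1 = 'yh'.

('yh',)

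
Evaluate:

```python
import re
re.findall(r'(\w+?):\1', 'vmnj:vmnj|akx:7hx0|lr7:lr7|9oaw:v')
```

After group 1 captures some text, `\1` only succeeds where that same text appears again.
Matches: at [0:9] match 'vmnj:vmnj', group 1 = 'vmnj'; at [19:26] match 'lr7:lr7', group 1 = 'lr7'.
With a single group, `findall` returns only what that group captured — 2 items.

['vmnj', 'lr7']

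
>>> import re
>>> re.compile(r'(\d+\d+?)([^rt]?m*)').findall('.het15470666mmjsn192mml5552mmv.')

[('15470666', 'mm'), ('192', 'mm'), ('5552', 'mm')]

The pattern matches one or more of a digit, then one or more of a digit (lazy) (captured); then optionally any character except [rt], then zero or more of the literal 'm' (captured).
Scanning left to right: at [4:14] match '15470666mm', groups = ('15470666', 'mm'); at [17:22] match '192mm', groups = ('192', 'mm'); at [23:29] match '5552mm', groups = ('5552', 'mm').
Multiple groups make `findall` return tuples — one 2-tuple for each match.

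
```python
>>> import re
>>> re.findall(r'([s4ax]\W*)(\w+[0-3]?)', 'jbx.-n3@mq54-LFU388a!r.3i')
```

The pattern matches one of [s4ax], then zero or more of a non-word character (captured); then one or more of a word character, then optionally a character in [0-3] (captured).
Matches: at [2:7] match 'x.-n3', groups = ('x.-', 'n3'); at [11:20] match '4-LFU388a', groups = ('4-', 'LFU388a').
Multiple groups make `findall` return tuples — one 2-tuple for each match.

[('x.-', 'n3'), ('4-', 'LFU388a')]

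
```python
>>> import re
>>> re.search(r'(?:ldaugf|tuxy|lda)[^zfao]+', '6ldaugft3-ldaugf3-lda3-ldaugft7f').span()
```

Branches in `(...|...)` are attempted left-to-right; the first branch that allows the whole pattern to succeed is taken.
The match spans [1:12] → 'ldaugft3-ld'.

(1, 12)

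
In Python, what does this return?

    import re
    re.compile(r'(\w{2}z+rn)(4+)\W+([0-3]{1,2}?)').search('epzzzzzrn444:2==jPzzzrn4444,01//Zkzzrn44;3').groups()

('epzzzzzrn', '444', '2')

The match spans [0:14] → 'epzzzzzrn444:2'.
Captured: group 1 = 'epzzzzzrn', group 2 = '444', group 3 = '2'.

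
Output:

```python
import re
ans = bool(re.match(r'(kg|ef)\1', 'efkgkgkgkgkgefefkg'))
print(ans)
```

`match` is anchored at position 0; if the pattern doesn't fit there, it returns None.
Here the string doesn't start with a match, so the call returns None, and `bool(None)` is False.

False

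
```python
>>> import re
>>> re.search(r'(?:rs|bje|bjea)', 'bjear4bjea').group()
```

Branches in `(...|...)` are attempted left-to-right; the first branch that allows the whole pattern to succeed is taken.
The match spans [0:3] → 'bje'.

'bje'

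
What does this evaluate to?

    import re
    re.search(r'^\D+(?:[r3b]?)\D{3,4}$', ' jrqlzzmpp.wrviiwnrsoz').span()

The pattern matches anchored at the start of the string; then one or more of a non-digit; then optionally one of [r3b] (non-capturing group); then 3 to 4 of a non-digit; then anchored at the end.
`re.search` tries every starting position until one works.
The match spans [0:22] → ' jrqlzzmpp.wrviiwnrsoz'.

(0, 22)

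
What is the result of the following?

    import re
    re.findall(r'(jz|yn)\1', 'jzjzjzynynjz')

`\1` has to match the exact text group 1 already captured.
With a single group, `findall` returns only what that group captured — 2 items.

['jz', 'yn']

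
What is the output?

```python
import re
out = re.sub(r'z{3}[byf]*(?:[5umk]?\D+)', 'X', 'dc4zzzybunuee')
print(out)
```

dc4X

Pattern: exactly 3 of a literal 'z', then zero or more of one of [byf]; then optionally one of [5umk], then one or more of a non-digit (non-capturing group).
Matches: at [3:13] → 'zzzybunuee'.
`sub` substitutes 'X' at each match site.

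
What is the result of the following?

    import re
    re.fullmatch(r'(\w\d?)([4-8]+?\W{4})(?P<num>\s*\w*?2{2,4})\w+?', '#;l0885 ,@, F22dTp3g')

None

The pattern matches a word character, then optionally a digit (captured); then one or more of a character in [4-8] (lazy), then exactly 4 of a non-word character (captured); then zero or more of whitespace, then zero or more of a word character (lazy), then 2 to 4 of the literal '2' (captured as 'num'); then one or more of a word character (lazy).
For `fullmatch`, every character of the input must be accounted for by the pattern.
Here there's no way to consume every character, so the call returns None.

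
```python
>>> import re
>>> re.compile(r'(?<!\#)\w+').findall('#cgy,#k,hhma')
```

['gy', 'hhma']

Because the assertion is negative and zero-width, positions next to the forbidden text are skipped.
Matches: at [2:4] → 'gy'; at [8:12] → 'hhma'.
`findall` yields the raw match text (2 of them) because the pattern has no groups.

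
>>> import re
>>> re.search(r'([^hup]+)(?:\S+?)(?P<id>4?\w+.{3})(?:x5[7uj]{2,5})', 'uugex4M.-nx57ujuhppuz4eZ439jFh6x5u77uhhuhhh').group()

The pattern matches one or more of any character except [hup] (captured); then one or more of a non-whitespace character (lazy) (non-capturing group); then optionally the literal '4', then one or more of a word character, then exactly 3 of any character (captured as 'id'); then the literal 'x5', then 2 to 5 of one of [7uj] (non-capturing group).
Unlike `match`, `search` isn't anchored — it looks for the pattern anywhere in the string.
The match spans [2:37] → 'gex4M.-nx57ujuhppuz4eZ439jFh6x5u77u'.
Captured: group 1 = 'gex4M.-nx57', group 2 = 'juhppuz4eZ439jFh6'.

'gex4M.-nx57ujuhppuz4eZ439jFh6x5u77u'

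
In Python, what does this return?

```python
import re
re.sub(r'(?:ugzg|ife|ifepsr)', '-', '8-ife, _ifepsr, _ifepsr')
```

Branches in `(...|...)` are attempted left-to-right; the first branch that allows the whole pattern to succeed is taken.
Matches: at [2:5] → 'ife'; at [8:11] → 'ife'; at [17:20] → 'ife'.
`sub` substitutes '-' at each match site.

'8--, _-psr, _-psr'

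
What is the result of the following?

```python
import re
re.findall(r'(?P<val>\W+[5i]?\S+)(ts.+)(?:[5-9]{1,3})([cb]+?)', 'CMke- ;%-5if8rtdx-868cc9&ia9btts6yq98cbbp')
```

[('- ;%-5if8rtdx-868cc9&ia9bt', 'ts6yq9', 'c')]

The pattern matches one or more of a non-word character, then optionally one of [5i], then one or more of a non-whitespace character (captured as 'val'); then the literal 'ts', then one or more of any character (captured); then 1 to 3 of a character in [5-9] (non-capturing group); then one or more of one of [cb] (lazy) (captured).
The `?` after the quantifier makes it lazy — it takes as little as possible before letting the rest of the pattern try.
Scanning left to right: at [4:38] match '- ;%-5if8rtdx-868cc9&ia9btts6yq98c', groups = ('- ;%-5if8rtdx-868cc9&ia9bt', 'ts6yq9', 'c').
With 3 capturing groups, `findall` returns a 3-tuple per match.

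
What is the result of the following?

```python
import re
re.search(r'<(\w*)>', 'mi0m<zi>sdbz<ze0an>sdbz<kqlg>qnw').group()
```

'<zi>'

`re.search` tries every starting position until one works.
The match spans [4:8] → '<zi>'.
Captured: group 1 = 'zi'.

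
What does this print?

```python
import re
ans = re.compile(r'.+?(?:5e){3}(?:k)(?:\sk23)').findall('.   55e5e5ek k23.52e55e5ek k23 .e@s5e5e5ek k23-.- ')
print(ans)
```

The pattern matches one or more of any character (lazy), then the literal '5e' repeated 3 times; then a literal 'k' (non-capturing group); then whitespace, then the literal 'k23' (non-capturing group).
Since nothing is captured, `findall` lists the 2 matched substrings directly.

['.   55e5e5ek k23', '.52e55e5ek k23 .e@s5e5e5ek k23']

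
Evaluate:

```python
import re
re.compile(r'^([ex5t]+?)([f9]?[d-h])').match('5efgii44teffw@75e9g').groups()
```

('5', 'e')

Pattern: anchored at the start of the string; then one or more of one of [ex5t] (lazy) (captured); then optionally one of [f9], then a character in [d-h] (captured).
Because the quantifier is non-greedy, it stops expanding at the earliest point where the rest of the pattern can succeed.
With `match`, the pattern is implicitly anchored at the beginning.
The match spans [0:2] → '5e'.
Captured: group 1 = '5', group 2 = 'e'.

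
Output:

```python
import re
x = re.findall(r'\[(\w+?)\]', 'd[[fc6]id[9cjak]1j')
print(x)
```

['fc6', '9cjak']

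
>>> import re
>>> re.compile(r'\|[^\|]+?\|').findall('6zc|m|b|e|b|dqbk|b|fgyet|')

['|m|', '|e|', '|dqbk|', '|fgyet|']

`findall` yields the raw match text (4 of them) because the pattern has no groups.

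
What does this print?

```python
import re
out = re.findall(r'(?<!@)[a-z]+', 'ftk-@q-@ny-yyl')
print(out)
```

['ftk', 'y', 'yyl']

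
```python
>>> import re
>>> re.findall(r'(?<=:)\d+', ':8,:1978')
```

Lookahead/lookbehind check context without consuming it, so the matched span excludes the asserted characters.
Matches: at [1:2] → '8'; at [4:8] → '1978'.
`findall` yields the raw match text (2 of them) because the pattern has no groups.

['8', '1978']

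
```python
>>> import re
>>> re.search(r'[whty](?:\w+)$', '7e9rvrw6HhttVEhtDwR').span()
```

The pattern matches one of [whty]; then one or more of a word character (non-capturing group); then anchored at the end.
Unlike `match`, `search` isn't anchored — it looks for the pattern anywhere in the string.
The match spans [6:19] → 'w6HhttVEhtDwR'.

(6, 19)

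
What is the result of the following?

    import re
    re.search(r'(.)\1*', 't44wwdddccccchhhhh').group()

`\1` has to match the exact text group 1 already captured.
The match spans [0:1] → 't'.

't'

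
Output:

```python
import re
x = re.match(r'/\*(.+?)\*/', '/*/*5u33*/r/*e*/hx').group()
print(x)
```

/*/*5u33*/

With `match`, the pattern is implicitly anchored at the beginning.
The match spans [0:10] → '/*/*5u33*/'.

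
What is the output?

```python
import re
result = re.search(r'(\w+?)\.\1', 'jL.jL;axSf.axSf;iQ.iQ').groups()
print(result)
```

('jL',)

`\1` is not a pattern — it's the concrete string captured by group 1, re-applied verbatim.
Unlike `match`, `search` isn't anchored — it looks for the pattern anywhere in the string.
The match spans [0:5] → 'jL.jL'.
Captured: group 1 = 'jL'.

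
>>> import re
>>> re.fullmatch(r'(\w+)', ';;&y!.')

None

`fullmatch` succeeds only if the pattern covers the string from start to end.
Here the pattern can't cover the whole string, so the call returns None.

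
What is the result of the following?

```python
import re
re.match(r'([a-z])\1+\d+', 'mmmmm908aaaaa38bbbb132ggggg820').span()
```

(0, 8)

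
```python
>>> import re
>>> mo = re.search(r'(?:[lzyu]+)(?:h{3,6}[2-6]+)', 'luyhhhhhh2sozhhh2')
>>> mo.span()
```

(0, 10)

This matches one or more of one of [lzyu] (non-capturing group); then 3 to 6 of the literal 'h', then one or more of a character in [2-6] (non-capturing group).
The match spans [0:10] → 'luyhhhhhh2'.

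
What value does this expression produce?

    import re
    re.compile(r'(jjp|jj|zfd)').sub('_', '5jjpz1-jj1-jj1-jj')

'5_z1-_1-_1-_'

The regex engine tests alternatives in the order written; an earlier branch that matches wins even if a later one would match more.
Matches: at [1:4] → 'jjp'; at [7:9] → 'jj'; at [11:13] → 'jj'; at [15:17] → 'jj'.
Every occurrence is swapped for '_'.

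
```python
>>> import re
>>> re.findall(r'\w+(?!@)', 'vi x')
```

A negative assertion filters positions out without eating any characters.
`findall` yields the raw match text (2 of them) because the pattern has no groups.

['vi', 'x']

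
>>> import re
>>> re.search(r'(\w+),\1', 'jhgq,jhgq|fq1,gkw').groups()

('jhgq',)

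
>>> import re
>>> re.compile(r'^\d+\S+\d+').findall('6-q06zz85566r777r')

['6-q06zz85566r777']

The pattern matches anchored at the start of the string; then one or more of a digit; then one or more of a non-whitespace character, then one or more of a digit.
Walking the string: at [0:16] → '6-q06zz85566r777'.
`findall` yields the raw match text (1 of them) because the pattern has no groups.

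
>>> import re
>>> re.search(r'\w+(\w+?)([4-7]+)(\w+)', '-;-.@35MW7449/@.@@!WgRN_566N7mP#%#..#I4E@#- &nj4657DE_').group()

This matches one or more of a word character; then one or more of a word character (lazy) (captured); then one or more of a character in [4-7] (captured); then one or more of a word character (captured).
`re.search` tries every starting position until one works.
The match spans [5:13] → '35MW7449'.
Captured: group 1 = '4', group 2 = '4', group 3 = '9'.

'35MW7449'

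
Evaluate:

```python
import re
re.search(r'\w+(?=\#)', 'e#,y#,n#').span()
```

Lookahead/lookbehind check context without consuming it, so the matched span excludes the asserted characters.
Unlike `match`, `search` isn't anchored — it looks for the pattern anywhere in the string.
The match spans [0:1] → 'e'.

(0, 1)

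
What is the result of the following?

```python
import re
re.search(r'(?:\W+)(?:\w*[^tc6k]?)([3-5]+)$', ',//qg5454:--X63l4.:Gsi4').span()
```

Pattern: one or more of a non-word character (non-capturing group); then zero or more of a word character, then optionally any character except [tc6k] (non-capturing group); then one or more of a character in [3-5] (captured); then anchored at the end.
`re.search` tries every starting position until one works.
The match spans [17:23] → '.:Gsi4'.
Captured: group 1 = '4'.

(17, 23)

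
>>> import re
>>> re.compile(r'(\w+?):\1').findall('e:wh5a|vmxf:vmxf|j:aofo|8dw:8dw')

['vmxf', '8dw']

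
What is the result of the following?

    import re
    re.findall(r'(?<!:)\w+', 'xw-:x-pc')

`(?!…)`/`(?<!…)` only lets a position through if the neighbouring text does NOT match; no characters are consumed.
Scanning left to right: at [0:2] → 'xw'; at [6:8] → 'pc'.
Since nothing is captured, `findall` lists the 2 matched substrings directly.

['xw', 'pc']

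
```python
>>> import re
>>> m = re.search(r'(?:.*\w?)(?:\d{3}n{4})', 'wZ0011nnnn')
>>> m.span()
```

(0, 10)

The pattern matches zero or more of any character, then optionally a word character (non-capturing group); then exactly 3 of a digit, then exactly 4 of a literal 'n' (non-capturing group).
The match spans [0:10] → 'wZ0011nnnn'.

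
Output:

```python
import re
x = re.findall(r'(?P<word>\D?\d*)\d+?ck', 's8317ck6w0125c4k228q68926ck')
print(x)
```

['s831', 'q6892']

Pattern: optionally a non-digit, then zero or more of a digit (captured as 'word'); then one or more of a digit (lazy), then the literal 'ck'.
Scanning left to right: at [0:7] match 's8317ck', group 1 = 's831'; at [19:27] match 'q68926ck', group 1 = 'q6892'.
With a single group, `findall` returns only what that group captured — 2 items.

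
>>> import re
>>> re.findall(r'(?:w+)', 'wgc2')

Pattern: one or more of a literal 'w' (non-capturing group).
With no groups in the pattern, `findall` gives back each whole match — 1 here.

['w']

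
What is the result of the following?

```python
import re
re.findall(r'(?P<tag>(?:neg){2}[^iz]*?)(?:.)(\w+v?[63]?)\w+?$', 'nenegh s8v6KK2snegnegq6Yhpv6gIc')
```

[('negneg', '6Yhpv6gI')]

This matches the literal 'neg' repeated 2 times, then zero or more of any character except [iz] (lazy) (captured as 'tag'); then any character (non-capturing group); then one or more of a word character, then optionally a literal 'v', then optionally one of [63] (captured); then one or more of a word character (lazy); then anchored at the end.
With the lazy modifier that quantifier settles for the fewest repetitions that let the rest of the pattern succeed (the atoms after it are unaffected and can still be greedy).
Walking the string: at [15:31] match 'negnegq6Yhpv6gIc', groups = ('negneg', '6Yhpv6gI').
2 groups means the one result is a tuple of 2 captured strings — 1 here.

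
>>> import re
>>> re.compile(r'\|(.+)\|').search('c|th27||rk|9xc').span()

(1, 11)

The match spans [1:11] → '|th27||rk|'.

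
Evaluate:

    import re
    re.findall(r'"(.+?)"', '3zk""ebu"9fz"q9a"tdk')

['"ebu', 'q9a']

The `?` after the quantifier makes it lazy — it takes as little as possible before letting the rest of the pattern try.
With a single group, `findall` returns only what that group captured — 2 items.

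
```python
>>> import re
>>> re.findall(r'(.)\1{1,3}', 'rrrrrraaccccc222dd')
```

['r', 'r', 'a', 'c', '2', 'd']

A backreference is literal: `\1` must see the identical characters the first group matched.
With a single group, `findall` returns only what that group captured — 6 items.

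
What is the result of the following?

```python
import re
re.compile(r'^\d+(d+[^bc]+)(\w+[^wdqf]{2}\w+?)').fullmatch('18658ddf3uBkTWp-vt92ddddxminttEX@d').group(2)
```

'EX@d'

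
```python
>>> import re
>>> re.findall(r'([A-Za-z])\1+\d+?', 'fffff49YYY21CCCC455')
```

['f', 'Y', 'C']

`\1` has to match the exact text group 1 already captured.
Matches: at [0:6] match 'fffff4', group 1 = 'f'; at [7:11] match 'YYY2', group 1 = 'Y'; at [12:17] match 'CCCC4', group 1 = 'C'.
`findall` collects group 1 from each match (3 total).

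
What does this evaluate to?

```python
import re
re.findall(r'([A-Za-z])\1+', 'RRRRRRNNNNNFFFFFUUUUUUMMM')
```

After group 1 captures some text, `\1` only succeeds where that same text appears again.
Because there's exactly one group, `findall` drops the full match and keeps group 1 from each hit.

['R', 'N', 'F', 'U', 'M']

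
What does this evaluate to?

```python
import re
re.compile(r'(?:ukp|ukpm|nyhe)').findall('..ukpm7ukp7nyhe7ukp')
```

['ukp', 'ukp', 'nyhe', 'ukp']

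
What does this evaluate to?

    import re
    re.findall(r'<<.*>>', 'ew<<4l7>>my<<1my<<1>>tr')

['<<4l7>>my<<1my<<1>>']

`findall` yields the raw match text (1 of them) because the pattern has no groups.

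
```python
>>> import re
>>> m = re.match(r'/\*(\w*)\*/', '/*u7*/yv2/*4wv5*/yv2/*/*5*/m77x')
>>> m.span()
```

With `match`, the pattern is implicitly anchored at the beginning.
The match spans [0:6] → '/*u7*/'.
Captured: group 1 = 'u7'.

(0, 6)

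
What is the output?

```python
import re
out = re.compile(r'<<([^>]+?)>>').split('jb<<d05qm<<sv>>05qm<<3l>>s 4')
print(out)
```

Matches to split on: at [2:15] → '<<d05qm<<sv>>'; at [19:25] → '<<3l>>'.
With a capturing group present, the delimiter's captured portion is kept in the result list.

['jb', 'd05qm<<sv', '05qm', '3l', 's 4']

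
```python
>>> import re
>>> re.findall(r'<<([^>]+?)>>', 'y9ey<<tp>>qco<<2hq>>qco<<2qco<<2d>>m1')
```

['tp', '2hq', '2qco<<2d']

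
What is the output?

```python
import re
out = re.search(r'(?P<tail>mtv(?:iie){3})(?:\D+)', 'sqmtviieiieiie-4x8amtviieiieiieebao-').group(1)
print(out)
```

mtviieiieiie

The match spans [2:15] → 'mtviieiieiie-'.
Captured: group 1 = 'mtviieiieiie'.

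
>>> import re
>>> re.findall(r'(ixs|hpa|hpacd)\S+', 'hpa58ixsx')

['hpa']

With a single group, `findall` returns only what that group captured — 1 item.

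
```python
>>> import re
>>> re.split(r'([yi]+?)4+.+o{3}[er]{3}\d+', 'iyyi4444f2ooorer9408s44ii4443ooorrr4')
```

Pattern: one or more of one of [yi] (lazy) (captured); then one or more of the literal '4', then one or more of any character; then exactly 3 of the literal 'o', then exactly 3 of one of [er], then one or more of a digit.
Matches to split on: at [0:36] → 'iyyi4444f2ooorer9408s44ii4443ooorrr4'.
The group in the pattern means `split` returns the separators' captures alongside the pieces.

['', 'iyyi', '']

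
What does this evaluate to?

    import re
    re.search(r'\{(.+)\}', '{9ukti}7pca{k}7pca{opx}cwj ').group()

`re.search` tries every starting position until one works.
The match spans [0:23] → '{9ukti}7pca{k}7pca{opx}'.
Captured: group 1 = '9ukti}7pca{k}7pca{opx'.

'{9ukti}7pca{k}7pca{opx}'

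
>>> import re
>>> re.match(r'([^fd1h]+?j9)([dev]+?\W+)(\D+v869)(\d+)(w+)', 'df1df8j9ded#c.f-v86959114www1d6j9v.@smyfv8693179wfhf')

None

With `match`, the pattern is implicitly anchored at the beginning.
Here the string doesn't start with a match, so the call returns None.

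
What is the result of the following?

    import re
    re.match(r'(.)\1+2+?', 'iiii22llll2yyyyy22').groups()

The match spans [0:5] → 'iiii2'.
Captured: group 1 = 'i'.

('i',)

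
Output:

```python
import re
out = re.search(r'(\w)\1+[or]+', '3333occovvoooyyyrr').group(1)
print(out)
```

The match spans [0:5] → '3333o'.
Captured: group 1 = '3'.

3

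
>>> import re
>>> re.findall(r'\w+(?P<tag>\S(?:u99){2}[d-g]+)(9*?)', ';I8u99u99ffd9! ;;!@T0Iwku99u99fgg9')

[('8u99u99ffd', ''), ('ku99u99fgg', '')]

This matches one or more of a word character; then a non-whitespace character, then the literal 'u99' repeated 2 times, then one or more of a character in [d-g] (captured as 'tag'); then zero or more of a literal '9' (lazy) (captured).
`findall` packs the 2 group values into a tuple for every match.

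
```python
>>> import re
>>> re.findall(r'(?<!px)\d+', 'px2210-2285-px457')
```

['210', '2285', '57']

The negative lookahead/lookbehind blocks any match where the forbidden context is present.
Scanning left to right: at [3:6] → '210'; at [7:11] → '2285'; at [15:17] → '57'.
Since nothing is captured, `findall` lists the 3 matched substrings directly.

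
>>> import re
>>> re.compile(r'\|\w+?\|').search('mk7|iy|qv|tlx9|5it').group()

Unlike `match`, `search` isn't anchored — it looks for the pattern anywhere in the string.
The match spans [3:7] → '|iy|'.

'|iy|'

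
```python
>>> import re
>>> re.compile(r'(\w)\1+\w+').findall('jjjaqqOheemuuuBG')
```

['j']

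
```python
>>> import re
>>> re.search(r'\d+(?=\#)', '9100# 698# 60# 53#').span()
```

The `(?=…)`/`(?<=…)` assertion just peeks at neighbouring text; it doesn't advance the match position.
`re.search` scans for the first position where the pattern succeeds.
The match spans [0:4] → '9100'.

(0, 4)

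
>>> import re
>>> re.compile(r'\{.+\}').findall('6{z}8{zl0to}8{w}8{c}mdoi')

['{z}8{zl0to}8{w}8{c}']

Matches: at [1:20] → '{z}8{zl0to}8{w}8{c}'.
With no groups in the pattern, `findall` gives back each whole match — 1 here.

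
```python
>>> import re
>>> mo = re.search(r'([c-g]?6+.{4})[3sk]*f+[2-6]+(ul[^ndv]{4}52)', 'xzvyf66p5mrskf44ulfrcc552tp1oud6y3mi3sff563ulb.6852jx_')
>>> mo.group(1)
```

'd6y3mi'

The match spans [30:51] → 'd6y3mi3sff563ulb.6852'.
Captured: group 1 = 'd6y3mi', group 2 = 'ulb.6852'.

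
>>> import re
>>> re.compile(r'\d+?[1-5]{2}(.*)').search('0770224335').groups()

Pattern: one or more of a digit (lazy), then exactly 2 of a character in [1-5]; then zero or more of any character (captured).
With the lazy modifier that quantifier settles for the fewest repetitions that let the rest of the pattern succeed (the atoms after it are unaffected and can still be greedy).
`re.search` scans for the first position where the pattern succeeds.
The match spans [0:10] → '0770224335'.
Captured: group 1 = '4335'.

('4335',)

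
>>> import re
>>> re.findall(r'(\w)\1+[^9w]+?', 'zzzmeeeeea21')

['z', 'e']

`\1` is not a pattern — it's the concrete string captured by group 1, re-applied verbatim.
Matches: at [0:4] match 'zzzm', group 1 = 'z'; at [4:10] match 'eeeeea', group 1 = 'e'.
Because there's exactly one group, `findall` drops the full match and keeps group 1 from each hit.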